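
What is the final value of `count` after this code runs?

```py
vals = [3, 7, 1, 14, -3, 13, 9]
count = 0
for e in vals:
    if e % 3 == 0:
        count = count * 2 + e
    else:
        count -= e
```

e=3: %3==0, count = 0*2+3 = 3
e=7: not %3==0, count = 3-7 = -4
e=1: not %3==0, count = (-4)-1 = -5
e=14: not %3==0, count = (-5)-14 = -19
e=-3: %3==0, count = (-19)*2+(-3) = -41
e=13: not %3==0, count = (-41)-13 = -54
e=9: %3==0, count = (-54)*2+9 = -99

-99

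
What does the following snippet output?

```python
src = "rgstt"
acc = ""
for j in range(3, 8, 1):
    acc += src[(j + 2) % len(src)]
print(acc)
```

rgstt

j=3: add src[0]='r' → 'r'
j=4: add src[1]='g' → 'rg'
j=5: add src[2]='s' → 'rgs'
j=6: add src[3]='t' → 'rgst'
j=7: add src[4]='t' → 'rgstt'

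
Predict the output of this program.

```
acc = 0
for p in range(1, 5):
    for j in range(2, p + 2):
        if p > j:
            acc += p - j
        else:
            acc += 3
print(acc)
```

p=1,j=2: not 1>2, acc = 0+3 = 3
p=2,j=2: not 2>2, acc = 3+3 = 6
p=2,j=3: not 2>3, acc = 6+3 = 9
p=3,j=2: 3>2, acc = 9+1 = 10
p=3,j=3: not 3>3, acc = 10+3 = 13
p=3,j=4: not 3>4, acc = 13+3 = 16
p=4,j=2: 4>2, acc = 16+2 = 18
p=4,j=3: 4>3, acc = 18+1 = 19
p=4,j=4: not 4>4, acc = 19+3 = 22
p=4,j=5: not 4>5, acc = 22+3 = 25

25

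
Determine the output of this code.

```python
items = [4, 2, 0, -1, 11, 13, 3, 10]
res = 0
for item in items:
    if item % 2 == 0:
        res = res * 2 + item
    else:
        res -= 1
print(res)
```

item=4: even, res = 0*2+4 = 4
item=2: even, res = 4*2+2 = 10
item=0: even, res = 10*2+0 = 20
item=-1: not even, res = 20-1 = 19
item=11: not even, res = 19-1 = 18
item=13: not even, res = 18-1 = 17
item=3: not even, res = 17-1 = 16
item=10: even, res = 16*2+10 = 42

42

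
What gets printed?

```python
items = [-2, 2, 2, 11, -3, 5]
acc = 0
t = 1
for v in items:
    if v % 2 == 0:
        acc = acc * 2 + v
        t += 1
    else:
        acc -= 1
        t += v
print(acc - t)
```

v=-2: even, acc = 0*2+(-2) = -2; t=2
v=2: even, acc = (-2)*2+2 = -2; t=3
v=2: even, acc = (-2)*2+2 = -2; t=4
v=11: not even, acc = (-2)-1 = -3; t=15
v=-3: not even, acc = (-3)-1 = -4; t=12
v=5: not even, acc = (-4)-1 = -5; t=17
acc-t = (-5)-17 = -22

-22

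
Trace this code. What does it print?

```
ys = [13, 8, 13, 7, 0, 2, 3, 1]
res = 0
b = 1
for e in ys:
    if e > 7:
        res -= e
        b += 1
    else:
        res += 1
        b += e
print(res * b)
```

-493

e=13: >7, res = 0-13 = -13; b=2
e=8: >7, res = (-13)-8 = -21; b=3
e=13: >7, res = (-21)-13 = -34; b=4
e=7: not >7, res = (-34)+1 = -33; b=11
e=0: not >7, res = (-33)+1 = -32; b=11
e=2: not >7, res = (-32)+1 = -31; b=13
e=3: not >7, res = (-31)+1 = -30; b=16
e=1: not >7, res = (-30)+1 = -29; b=17
res*b = (-29)*17 = -493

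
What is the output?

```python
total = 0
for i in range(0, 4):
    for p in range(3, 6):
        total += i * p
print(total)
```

i=0,p=3: total = 0+0 = 0
i=0,p=4: total = 0+0 = 0
i=0,p=5: total = 0+0 = 0
i=1,p=3: total = 0+3 = 3
i=1,p=4: total = 3+4 = 7
i=1,p=5: total = 7+5 = 12
i=2,p=3: total = 12+6 = 18
i=2,p=4: total = 18+8 = 26
i=2,p=5: total = 26+10 = 36
i=3,p=3: total = 36+9 = 45
i=3,p=4: total = 45+12 = 57
i=3,p=5: total = 57+15 = 72

72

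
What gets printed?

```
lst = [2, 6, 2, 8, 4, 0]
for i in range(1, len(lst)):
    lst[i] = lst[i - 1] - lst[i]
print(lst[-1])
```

i=1: lst[1] = 2-6 = -4 → [2, -4, 2, 8, 4, 0]
i=2: lst[2] = (-4)-2 = -6 → [2, -4, -6, 8, 4, 0]
i=3: lst[3] = (-6)-8 = -14 → [2, -4, -6, -14, 4, 0]
i=4: lst[4] = (-14)-4 = -18 → [2, -4, -6, -14, -18, 0]
i=5: lst[5] = (-18)-0 = -18 → [2, -4, -6, -14, -18, -18]

-18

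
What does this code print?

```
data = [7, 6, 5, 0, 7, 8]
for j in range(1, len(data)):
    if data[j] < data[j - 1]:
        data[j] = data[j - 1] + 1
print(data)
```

[7, 8, 9, 10, 11, 12]

j=1: 6<7, data[1] = 7+1 = 8 → [7, 8, 5, 0, 7, 8]
j=2: 5<8, data[2] = 8+1 = 9 → [7, 8, 9, 0, 7, 8]
j=3: 0<9, data[3] = 9+1 = 10 → [7, 8, 9, 10, 7, 8]
j=4: 7<10, data[4] = 10+1 = 11 → [7, 8, 9, 10, 11, 8]
j=5: 8<11, data[5] = 11+1 = 12 → [7, 8, 9, 10, 11, 12]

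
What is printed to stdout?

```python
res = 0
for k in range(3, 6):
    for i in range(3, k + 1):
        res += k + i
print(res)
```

k=3,i=3: res = 0+6 = 6
k=4,i=3: res = 6+7 = 13
k=4,i=4: res = 13+8 = 21
k=5,i=3: res = 21+8 = 29
k=5,i=4: res = 29+9 = 38
k=5,i=5: res = 38+10 = 48

48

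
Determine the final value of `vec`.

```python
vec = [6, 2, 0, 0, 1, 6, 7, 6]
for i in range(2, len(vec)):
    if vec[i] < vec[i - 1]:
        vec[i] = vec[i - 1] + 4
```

[6, 2, 6, 10, 14, 18, 22, 26]

i=2: 0<2, vec[2] = 2+4 = 6 → [6, 2, 6, 0, 1, 6, 7, 6]
i=3: 0<6, vec[3] = 6+4 = 10 → [6, 2, 6, 10, 1, 6, 7, 6]
i=4: 1<10, vec[4] = 10+4 = 14 → [6, 2, 6, 10, 14, 6, 7, 6]
i=5: 6<14, vec[5] = 14+4 = 18 → [6, 2, 6, 10, 14, 18, 7, 6]
i=6: 7<18, vec[6] = 18+4 = 22 → [6, 2, 6, 10, 14, 18, 22, 6]
i=7: 6<22, vec[7] = 22+4 = 26 → [6, 2, 6, 10, 14, 18, 22, 26]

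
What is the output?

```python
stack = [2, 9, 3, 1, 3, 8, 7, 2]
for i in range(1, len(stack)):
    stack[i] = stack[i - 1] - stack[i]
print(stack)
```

[2, -7, -10, -11, -14, -22, -29, -31]

i=1: stack[1] = 2-9 = -7 → [2, -7, 3, 1, 3, 8, 7, 2]
i=2: stack[2] = (-7)-3 = -10 → [2, -7, -10, 1, 3, 8, 7, 2]
i=3: stack[3] = (-10)-1 = -11 → [2, -7, -10, -11, 3, 8, 7, 2]
i=4: stack[4] = (-11)-3 = -14 → [2, -7, -10, -11, -14, 8, 7, 2]
i=5: stack[5] = (-14)-8 = -22 → [2, -7, -10, -11, -14, -22, 7, 2]
i=6: stack[6] = (-22)-7 = -29 → [2, -7, -10, -11, -14, -22, -29, 2]
i=7: stack[7] = (-29)-2 = -31 → [2, -7, -10, -11, -14, -22, -29, -31]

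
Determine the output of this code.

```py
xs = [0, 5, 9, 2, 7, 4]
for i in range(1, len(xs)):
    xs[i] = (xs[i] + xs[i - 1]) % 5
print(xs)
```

i=1: xs[1] = (5+0)%5 = 0 → [0, 0, 9, 2, 7, 4]
i=2: xs[2] = (9+0)%5 = 4 → [0, 0, 4, 2, 7, 4]
i=3: xs[3] = (2+4)%5 = 1 → [0, 0, 4, 1, 7, 4]
i=4: xs[4] = (7+1)%5 = 3 → [0, 0, 4, 1, 3, 4]
i=5: xs[5] = (4+3)%5 = 2 → [0, 0, 4, 1, 3, 2]

[0, 0, 4, 1, 3, 2]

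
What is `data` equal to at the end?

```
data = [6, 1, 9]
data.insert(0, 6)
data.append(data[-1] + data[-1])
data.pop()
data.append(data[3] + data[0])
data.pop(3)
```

insert 6 at 0 → [6, 6, 1, 9]
append data[-1]+data[-1] = 9+9 = 18 → [6, 6, 1, 9, 18]
pop() removes 18 → [6, 6, 1, 9]
append data[3]+data[0] = 9+6 = 15 → [6, 6, 1, 9, 15]
pop(3) removes 9 → [6, 6, 1, 15]

[6, 6, 1, 15]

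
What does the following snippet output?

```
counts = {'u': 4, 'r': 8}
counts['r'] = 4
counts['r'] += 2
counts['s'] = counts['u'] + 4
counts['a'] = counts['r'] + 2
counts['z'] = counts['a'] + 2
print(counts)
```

{'u': 4, 'r': 6, 's': 8, 'a': 8, 'z': 10}

counts['r'] = 4 → {'u': 4, 'r': 4}
counts['r'] = 4+2 = 6 → {'u': 4, 'r': 6}
counts['s'] = counts['u']+4 = 8 → {'u': 4, 'r': 6, 's': 8}
counts['a'] = counts['r']+2 = 8 → {'u': 4, 'r': 6, 's': 8, 'a': 8}
counts['z'] = counts['a']+2 = 10 → {'u': 4, 'r': 6, 's': 8, 'a': 8, 'z': 10}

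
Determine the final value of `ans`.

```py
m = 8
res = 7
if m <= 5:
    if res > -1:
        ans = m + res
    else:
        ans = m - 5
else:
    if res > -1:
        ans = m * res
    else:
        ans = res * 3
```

m=8, res=7
m <= 5 is False; res > -1 is True
→ ans = m * res = 56

56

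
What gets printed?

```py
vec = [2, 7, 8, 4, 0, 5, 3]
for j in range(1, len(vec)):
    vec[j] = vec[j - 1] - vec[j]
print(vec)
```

[2, -5, -13, -17, -17, -22, -25]

j=1: vec[1] = 2-7 = -5 → [2, -5, 8, 4, 0, 5, 3]
j=2: vec[2] = (-5)-8 = -13 → [2, -5, -13, 4, 0, 5, 3]
j=3: vec[3] = (-13)-4 = -17 → [2, -5, -13, -17, 0, 5, 3]
j=4: vec[4] = (-17)-0 = -17 → [2, -5, -13, -17, -17, 5, 3]
j=5: vec[5] = (-17)-5 = -22 → [2, -5, -13, -17, -17, -22, 3]
j=6: vec[6] = (-22)-3 = -25 → [2, -5, -13, -17, -17, -22, -25]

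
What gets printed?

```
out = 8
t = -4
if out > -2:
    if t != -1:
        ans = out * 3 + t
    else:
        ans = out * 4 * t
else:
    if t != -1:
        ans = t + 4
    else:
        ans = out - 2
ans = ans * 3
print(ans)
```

out=8, t=-4
out > -2 is True; t != -1 is True
→ ans = out * 3 + t = 20
ans = 20*3 = 60

60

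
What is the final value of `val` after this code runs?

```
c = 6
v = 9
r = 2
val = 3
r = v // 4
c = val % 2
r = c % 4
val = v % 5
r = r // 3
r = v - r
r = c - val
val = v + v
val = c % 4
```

r = 9//4 = 2
c = 3%2 = 1
r = 1%4 = 1
val = 9%5 = 4
r = 1//3 = 0
r = 9-0 = 9
r = 1-4 = -3
val = 9+9 = 18
val = 1%4 = 1

1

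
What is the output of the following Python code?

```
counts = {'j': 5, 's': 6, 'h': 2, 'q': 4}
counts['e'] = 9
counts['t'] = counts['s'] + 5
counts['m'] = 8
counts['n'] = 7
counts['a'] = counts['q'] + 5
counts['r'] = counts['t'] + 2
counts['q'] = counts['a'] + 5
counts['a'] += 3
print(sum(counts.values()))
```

counts['e'] = 9 → {'j': 5, 's': 6, 'h': 2, 'q': 4, 'e': 9}
counts['t'] = counts['s']+5 = 11 → {'j': 5, 's': 6, 'h': 2, 'q': 4, 'e': 9, 't': 11}
counts['m'] = 8 → {'j': 5, 's': 6, 'h': 2, 'q': 4, 'e': 9, 't': 11, 'm': 8}
counts['n'] = 7 → {'j': 5, 's': 6, 'h': 2, 'q': 4, 'e': 9, 't': 11, 'm': 8, 'n': 7}
counts['a'] = counts['q']+5 = 9 → {'j': 5, 's': 6, 'h': 2, 'q': 4, 'e': 9, 't': 11, 'm': 8, 'n': 7, 'a': 9}
counts['r'] = counts['t']+2 = 13 → {'j': 5, 's': 6, 'h': 2, 'q': 4, 'e': 9, 't': 11, 'm': 8, 'n': 7, 'a': 9, 'r': 13}
counts['q'] = counts['a']+5 = 14 → {'j': 5, 's': 6, 'h': 2, 'q': 14, 'e': 9, 't': 11, 'm': 8, 'n': 7, 'a': 9, 'r': 13}
counts['a'] = 9+3 = 12 → {'j': 5, 's': 6, 'h': 2, 'q': 14, 'e': 9, 't': 11, 'm': 8, 'n': 7, 'a': 12, 'r': 13}
sum of values = 87

87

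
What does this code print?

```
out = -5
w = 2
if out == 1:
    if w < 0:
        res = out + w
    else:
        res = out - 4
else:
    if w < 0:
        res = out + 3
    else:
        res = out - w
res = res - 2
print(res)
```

-9

out=-5, w=2
out == 1 is False; w < 0 is False
→ res = out - w = -7
res = (-7)-2 = -9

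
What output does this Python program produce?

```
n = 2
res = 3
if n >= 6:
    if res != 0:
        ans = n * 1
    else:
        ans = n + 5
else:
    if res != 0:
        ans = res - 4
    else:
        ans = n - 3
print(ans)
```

n=2, res=3
n >= 6 is False; res != 0 is True
→ ans = res - 4 = -1

-1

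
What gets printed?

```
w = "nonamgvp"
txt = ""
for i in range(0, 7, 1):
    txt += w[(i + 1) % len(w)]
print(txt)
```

i=0: add w[1]='o' → 'o'
i=1: add w[2]='n' → 'on'
i=2: add w[3]='a' → 'ona'
i=3: add w[4]='m' → 'onam'
i=4: add w[5]='g' → 'onamg'
i=5: add w[6]='v' → 'onamgv'
i=6: add w[7]='p' → 'onamgvp'

onamgvp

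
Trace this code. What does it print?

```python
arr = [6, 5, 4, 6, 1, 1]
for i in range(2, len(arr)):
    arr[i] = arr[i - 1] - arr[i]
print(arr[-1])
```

-7

i=2: arr[2] = 5-4 = 1 → [6, 5, 1, 6, 1, 1]
i=3: arr[3] = 1-6 = -5 → [6, 5, 1, -5, 1, 1]
i=4: arr[4] = (-5)-1 = -6 → [6, 5, 1, -5, -6, 1]
i=5: arr[5] = (-6)-1 = -7 → [6, 5, 1, -5, -6, -7]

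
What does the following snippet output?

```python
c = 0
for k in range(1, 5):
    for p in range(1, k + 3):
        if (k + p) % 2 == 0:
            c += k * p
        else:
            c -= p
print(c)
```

k=1,p=1: even sum, c = 0+1 = 1
k=1,p=2: odd sum, c = 1-2 = -1
k=1,p=3: even sum, c = (-1)+3 = 2
k=2,p=1: odd sum, c = 2-1 = 1
k=2,p=2: even sum, c = 1+4 = 5
k=2,p=3: odd sum, c = 5-3 = 2
k=2,p=4: even sum, c = 2+8 = 10
k=3,p=1: even sum, c = 10+3 = 13
k=3,p=2: odd sum, c = 13-2 = 11
k=3,p=3: even sum, c = 11+9 = 20
k=3,p=4: odd sum, c = 20-4 = 16
k=3,p=5: even sum, c = 16+15 = 31
k=4,p=1: odd sum, c = 31-1 = 30
k=4,p=2: even sum, c = 30+8 = 38
k=4,p=3: odd sum, c = 38-3 = 35
k=4,p=4: even sum, c = 35+16 = 51
k=4,p=5: odd sum, c = 51-5 = 46
k=4,p=6: even sum, c = 46+24 = 70

70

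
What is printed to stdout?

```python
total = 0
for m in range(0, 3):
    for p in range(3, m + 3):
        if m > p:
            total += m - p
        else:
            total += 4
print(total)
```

m=1,p=3: not 1>3, total = 0+4 = 4
m=2,p=3: not 2>3, total = 4+4 = 8
m=2,p=4: not 2>4, total = 8+4 = 12

12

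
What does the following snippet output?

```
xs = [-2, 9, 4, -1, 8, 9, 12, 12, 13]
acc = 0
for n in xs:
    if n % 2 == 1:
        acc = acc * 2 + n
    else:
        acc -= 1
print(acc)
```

67

n=-2: not odd, acc = 0-1 = -1
n=9: odd, acc = (-1)*2+9 = 7
n=4: not odd, acc = 7-1 = 6
n=-1: odd, acc = 6*2+(-1) = 11
n=8: not odd, acc = 11-1 = 10
n=9: odd, acc = 10*2+9 = 29
n=12: not odd, acc = 29-1 = 28
n=12: not odd, acc = 28-1 = 27
n=13: odd, acc = 27*2+13 = 67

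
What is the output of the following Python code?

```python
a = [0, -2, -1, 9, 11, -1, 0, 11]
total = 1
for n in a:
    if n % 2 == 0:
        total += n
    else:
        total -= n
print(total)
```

n=0: even, total = 1+0 = 1
n=-2: even, total = 1+(-2) = -1
n=-1: not even, total = (-1)-(-1) = 0
n=9: not even, total = 0-9 = -9
n=11: not even, total = (-9)-11 = -20
n=-1: not even, total = (-20)-(-1) = -19
n=0: even, total = (-19)+0 = -19
n=11: not even, total = (-19)-11 = -30

-30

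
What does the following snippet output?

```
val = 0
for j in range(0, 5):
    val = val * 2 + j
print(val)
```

j=0: val = 0*2+0 = 0
j=1: val = 0*2+1 = 1
j=2: val = 1*2+2 = 4
j=3: val = 4*2+3 = 11
j=4: val = 11*2+4 = 26

26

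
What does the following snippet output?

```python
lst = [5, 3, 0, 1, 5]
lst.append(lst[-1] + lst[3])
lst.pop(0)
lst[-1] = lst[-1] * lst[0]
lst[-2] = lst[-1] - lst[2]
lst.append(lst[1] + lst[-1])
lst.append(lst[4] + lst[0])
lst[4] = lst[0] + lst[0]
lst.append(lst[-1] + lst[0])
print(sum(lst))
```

append lst[-1]+lst[3] = 5+1 = 6 → [5, 3, 0, 1, 5, 6]
pop(0) removes 5 → [3, 0, 1, 5, 6]
lst[-1] = lst[-1]*lst[0] = 6*3 = 18 → [3, 0, 1, 5, 18]
lst[-2] = lst[-1]-lst[2] = 18-1 = 17 → [3, 0, 1, 17, 18]
append lst[1]+lst[-1] = 0+18 = 18 → [3, 0, 1, 17, 18, 18]
append lst[4]+lst[0] = 18+3 = 21 → [3, 0, 1, 17, 18, 18, 21]
lst[4] = lst[0]+lst[0] = 3+3 = 6 → [3, 0, 1, 17, 6, 18, 21]
append lst[-1]+lst[0] = 21+3 = 24 → [3, 0, 1, 17, 6, 18, 21, 24]
sum = 90

90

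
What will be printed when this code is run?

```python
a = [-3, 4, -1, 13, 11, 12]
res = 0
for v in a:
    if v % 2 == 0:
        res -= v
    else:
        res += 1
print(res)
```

v=-3: not even, res = 0+1 = 1
v=4: even, res = 1-4 = -3
v=-1: not even, res = (-3)+1 = -2
v=13: not even, res = (-2)+1 = -1
v=11: not even, res = (-1)+1 = 0
v=12: even, res = 0-12 = -12

-12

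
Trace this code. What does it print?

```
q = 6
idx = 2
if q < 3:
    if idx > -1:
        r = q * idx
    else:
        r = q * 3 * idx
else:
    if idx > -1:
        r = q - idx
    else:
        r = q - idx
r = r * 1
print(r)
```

q=6, idx=2
q < 3 is False; idx > -1 is True
→ r = q - idx = 4
r = 4*1 = 4

4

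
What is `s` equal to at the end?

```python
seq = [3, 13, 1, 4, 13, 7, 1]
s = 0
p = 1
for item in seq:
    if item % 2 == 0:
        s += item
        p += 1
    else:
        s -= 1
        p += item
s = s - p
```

item=3: not even, s = 0-1 = -1; p=4
item=13: not even, s = (-1)-1 = -2; p=17
item=1: not even, s = (-2)-1 = -3; p=18
item=4: even, s = (-3)+4 = 1; p=19
item=13: not even, s = 1-1 = 0; p=32
item=7: not even, s = 0-1 = -1; p=39
item=1: not even, s = (-1)-1 = -2; p=40
s-p = (-2)-40 = -42

-42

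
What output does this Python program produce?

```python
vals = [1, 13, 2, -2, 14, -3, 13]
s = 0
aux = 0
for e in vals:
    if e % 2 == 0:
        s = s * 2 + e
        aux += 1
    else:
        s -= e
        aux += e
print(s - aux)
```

-131

e=1: not even, s = 0-1 = -1; aux=1
e=13: not even, s = (-1)-13 = -14; aux=14
e=2: even, s = (-14)*2+2 = -26; aux=15
e=-2: even, s = (-26)*2+(-2) = -54; aux=16
e=14: even, s = (-54)*2+14 = -94; aux=17
e=-3: not even, s = (-94)-(-3) = -91; aux=14
e=13: not even, s = (-91)-13 = -104; aux=27
s-aux = (-104)-27 = -131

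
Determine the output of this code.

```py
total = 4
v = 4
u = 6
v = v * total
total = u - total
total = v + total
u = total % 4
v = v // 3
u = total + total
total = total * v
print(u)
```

v = 4*4 = 16
total = 6-4 = 2
total = 16+2 = 18
u = 18%4 = 2
v = 16//3 = 5
u = 18+18 = 36
total = 18*5 = 90

36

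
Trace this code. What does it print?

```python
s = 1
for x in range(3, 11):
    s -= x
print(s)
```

-51

x=3: s = 1-3 = -2
x=4: s = (-2)-4 = -6
x=5: s = (-6)-5 = -11
x=6: s = (-11)-6 = -17
x=7: s = (-17)-7 = -24
x=8: s = (-24)-8 = -32
x=9: s = (-32)-9 = -41
x=10: s = (-41)-10 = -51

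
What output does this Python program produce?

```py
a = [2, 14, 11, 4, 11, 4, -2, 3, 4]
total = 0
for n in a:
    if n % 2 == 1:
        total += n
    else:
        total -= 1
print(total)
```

19

n=2: not odd, total = 0-1 = -1
n=14: not odd, total = (-1)-1 = -2
n=11: odd, total = (-2)+11 = 9
n=4: not odd, total = 9-1 = 8
n=11: odd, total = 8+11 = 19
n=4: not odd, total = 19-1 = 18
n=-2: not odd, total = 18-1 = 17
n=3: odd, total = 17+3 = 20
n=4: not odd, total = 20-1 = 19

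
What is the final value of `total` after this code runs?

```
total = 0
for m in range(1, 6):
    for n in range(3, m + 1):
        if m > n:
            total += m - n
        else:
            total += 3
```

m=3,n=3: not 3>3, total = 0+3 = 3
m=4,n=3: 4>3, total = 3+1 = 4
m=4,n=4: not 4>4, total = 4+3 = 7
m=5,n=3: 5>3, total = 7+2 = 9
m=5,n=4: 5>4, total = 9+1 = 10
m=5,n=5: not 5>5, total = 10+3 = 13

13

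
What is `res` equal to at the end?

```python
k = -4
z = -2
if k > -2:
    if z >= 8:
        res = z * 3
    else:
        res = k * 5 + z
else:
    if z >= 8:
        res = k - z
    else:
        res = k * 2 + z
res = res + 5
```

-5

k=-4, z=-2
k > -2 is False; z >= 8 is False
→ res = k * 2 + z = -10
res = (-10)+5 = -5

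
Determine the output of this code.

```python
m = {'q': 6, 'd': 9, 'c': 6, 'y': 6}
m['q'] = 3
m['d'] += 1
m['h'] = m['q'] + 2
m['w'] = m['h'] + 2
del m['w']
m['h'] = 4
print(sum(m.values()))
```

29

m['q'] = 3 → {'q': 3, 'd': 9, 'c': 6, 'y': 6}
m['d'] = 9+1 = 10 → {'q': 3, 'd': 10, 'c': 6, 'y': 6}
m['h'] = m['q']+2 = 5 → {'q': 3, 'd': 10, 'c': 6, 'y': 6, 'h': 5}
m['w'] = m['h']+2 = 7 → {'q': 3, 'd': 10, 'c': 6, 'y': 6, 'h': 5, 'w': 7}
del 'w' → {'q': 3, 'd': 10, 'c': 6, 'y': 6, 'h': 5}
m['h'] = 4 → {'q': 3, 'd': 10, 'c': 6, 'y': 6, 'h': 4}
sum of values = 29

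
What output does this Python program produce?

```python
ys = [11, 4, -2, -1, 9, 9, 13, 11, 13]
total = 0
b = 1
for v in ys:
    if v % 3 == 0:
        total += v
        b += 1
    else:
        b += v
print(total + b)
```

70

v=11: not %3==0; b=12
v=4: not %3==0; b=16
v=-2: not %3==0; b=14
v=-1: not %3==0; b=13
v=9: %3==0, total = 0+9 = 9; b=14
v=9: %3==0, total = 9+9 = 18; b=15
v=13: not %3==0; b=28
v=11: not %3==0; b=39
v=13: not %3==0; b=52
total+b = 18+52 = 70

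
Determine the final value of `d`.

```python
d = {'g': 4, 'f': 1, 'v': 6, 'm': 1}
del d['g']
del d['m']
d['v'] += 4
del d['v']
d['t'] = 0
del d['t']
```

del 'g' → {'f': 1, 'v': 6, 'm': 1}
del 'm' → {'f': 1, 'v': 6}
d['v'] = 6+4 = 10 → {'f': 1, 'v': 10}
del 'v' → {'f': 1}
d['t'] = 0 → {'f': 1, 't': 0}
del 't' → {'f': 1}

{'f': 1}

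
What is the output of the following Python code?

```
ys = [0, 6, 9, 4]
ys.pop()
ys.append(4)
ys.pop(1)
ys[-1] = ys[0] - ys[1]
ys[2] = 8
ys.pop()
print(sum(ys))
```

pop() removes 4 → [0, 6, 9]
append 4 → [0, 6, 9, 4]
pop(1) removes 6 → [0, 9, 4]
ys[-1] = ys[0]-ys[1] = 0-9 = -9 → [0, 9, -9]
ys[2] = 8 → [0, 9, 8]
pop() removes 8 → [0, 9]
sum = 9

9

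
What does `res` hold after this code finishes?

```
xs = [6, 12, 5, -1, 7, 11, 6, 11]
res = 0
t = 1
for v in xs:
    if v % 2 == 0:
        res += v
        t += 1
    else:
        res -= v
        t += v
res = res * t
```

-333

v=6: even, res = 0+6 = 6; t=2
v=12: even, res = 6+12 = 18; t=3
v=5: not even, res = 18-5 = 13; t=8
v=-1: not even, res = 13-(-1) = 14; t=7
v=7: not even, res = 14-7 = 7; t=14
v=11: not even, res = 7-11 = -4; t=25
v=6: even, res = (-4)+6 = 2; t=26
v=11: not even, res = 2-11 = -9; t=37
res*t = (-9)*37 = -333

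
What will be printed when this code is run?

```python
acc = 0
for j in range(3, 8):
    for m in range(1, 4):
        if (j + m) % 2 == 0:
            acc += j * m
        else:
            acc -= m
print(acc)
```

j=3,m=1: even sum, acc = 0+3 = 3
j=3,m=2: odd sum, acc = 3-2 = 1
j=3,m=3: even sum, acc = 1+9 = 10
j=4,m=1: odd sum, acc = 10-1 = 9
j=4,m=2: even sum, acc = 9+8 = 17
j=4,m=3: odd sum, acc = 17-3 = 14
j=5,m=1: even sum, acc = 14+5 = 19
j=5,m=2: odd sum, acc = 19-2 = 17
j=5,m=3: even sum, acc = 17+15 = 32
j=6,m=1: odd sum, acc = 32-1 = 31
j=6,m=2: even sum, acc = 31+12 = 43
j=6,m=3: odd sum, acc = 43-3 = 40
j=7,m=1: even sum, acc = 40+7 = 47
j=7,m=2: odd sum, acc = 47-2 = 45
j=7,m=3: even sum, acc = 45+21 = 66

66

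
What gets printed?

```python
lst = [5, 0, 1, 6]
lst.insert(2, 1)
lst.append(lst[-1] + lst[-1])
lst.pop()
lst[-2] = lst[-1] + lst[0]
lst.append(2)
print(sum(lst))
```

insert 1 at 2 → [5, 0, 1, 1, 6]
append lst[-1]+lst[-1] = 6+6 = 12 → [5, 0, 1, 1, 6, 12]
pop() removes 12 → [5, 0, 1, 1, 6]
lst[-2] = lst[-1]+lst[0] = 6+5 = 11 → [5, 0, 1, 11, 6]
append 2 → [5, 0, 1, 11, 6, 2]
sum = 25

25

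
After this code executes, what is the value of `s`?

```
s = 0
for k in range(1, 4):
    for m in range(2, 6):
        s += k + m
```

k=1,m=2: s = 0+3 = 3
k=1,m=3: s = 3+4 = 7
k=1,m=4: s = 7+5 = 12
k=1,m=5: s = 12+6 = 18
k=2,m=2: s = 18+4 = 22
k=2,m=3: s = 22+5 = 27
k=2,m=4: s = 27+6 = 33
k=2,m=5: s = 33+7 = 40
k=3,m=2: s = 40+5 = 45
k=3,m=3: s = 45+6 = 51
k=3,m=4: s = 51+7 = 58
k=3,m=5: s = 58+8 = 66

66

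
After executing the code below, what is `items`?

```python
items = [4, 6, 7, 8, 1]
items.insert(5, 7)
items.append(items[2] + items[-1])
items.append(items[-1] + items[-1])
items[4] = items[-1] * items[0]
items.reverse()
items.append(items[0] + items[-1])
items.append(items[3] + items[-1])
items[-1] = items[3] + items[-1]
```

[28, 14, 7, 112, 8, 7, 6, 4, 32, 256]

insert 7 at 5 → [4, 6, 7, 8, 1, 7]
append items[2]+items[-1] = 7+7 = 14 → [4, 6, 7, 8, 1, 7, 14]
append items[-1]+items[-1] = 14+14 = 28 → [4, 6, 7, 8, 1, 7, 14, 28]
items[4] = items[-1]*items[0] = 28*4 = 112 → [4, 6, 7, 8, 112, 7, 14, 28]
reverse → [28, 14, 7, 112, 8, 7, 6, 4]
append items[0]+items[-1] = 28+4 = 32 → [28, 14, 7, 112, 8, 7, 6, 4, 32]
append items[3]+items[-1] = 112+32 = 144 → [28, 14, 7, 112, 8, 7, 6, 4, 32, 144]
items[-1] = items[3]+items[-1] = 112+144 = 256 → [28, 14, 7, 112, 8, 7, 6, 4, 32, 256]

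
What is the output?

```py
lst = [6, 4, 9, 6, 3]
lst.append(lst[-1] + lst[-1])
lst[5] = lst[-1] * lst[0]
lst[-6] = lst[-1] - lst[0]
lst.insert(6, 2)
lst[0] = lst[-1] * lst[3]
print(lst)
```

append lst[-1]+lst[-1] = 3+3 = 6 → [6, 4, 9, 6, 3, 6]
lst[5] = lst[-1]*lst[0] = 6*6 = 36 → [6, 4, 9, 6, 3, 36]
lst[-6] = lst[-1]-lst[0] = 36-6 = 30 → [30, 4, 9, 6, 3, 36]
insert 2 at 6 → [30, 4, 9, 6, 3, 36, 2]
lst[0] = lst[-1]*lst[3] = 2*6 = 12 → [12, 4, 9, 6, 3, 36, 2]

[12, 4, 9, 6, 3, 36, 2]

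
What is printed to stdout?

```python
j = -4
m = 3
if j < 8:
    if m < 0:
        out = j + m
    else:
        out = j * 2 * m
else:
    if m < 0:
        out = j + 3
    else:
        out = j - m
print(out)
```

j=-4, m=3
j < 8 is True; m < 0 is False
→ out = j * 2 * m = -24

-24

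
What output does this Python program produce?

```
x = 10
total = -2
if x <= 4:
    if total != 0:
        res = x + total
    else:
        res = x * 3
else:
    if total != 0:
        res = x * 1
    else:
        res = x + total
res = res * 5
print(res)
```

x=10, total=-2
x <= 4 is False; total != 0 is True
→ res = x * 1 = 10
res = 10*5 = 50

50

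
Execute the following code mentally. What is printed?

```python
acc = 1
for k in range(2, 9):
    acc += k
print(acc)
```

36

k=2: acc = 1+2 = 3
k=3: acc = 3+3 = 6
k=4: acc = 6+4 = 10
k=5: acc = 10+5 = 15
k=6: acc = 15+6 = 21
k=7: acc = 21+7 = 28
k=8: acc = 28+8 = 36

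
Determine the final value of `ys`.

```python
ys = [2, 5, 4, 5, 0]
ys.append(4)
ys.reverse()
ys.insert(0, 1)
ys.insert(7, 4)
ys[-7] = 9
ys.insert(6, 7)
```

append 4 → [2, 5, 4, 5, 0, 4]
reverse → [4, 0, 5, 4, 5, 2]
insert 1 at 0 → [1, 4, 0, 5, 4, 5, 2]
insert 4 at 7 → [1, 4, 0, 5, 4, 5, 2, 4]
ys[-7] = 9 → [1, 9, 0, 5, 4, 5, 2, 4]
insert 7 at 6 → [1, 9, 0, 5, 4, 5, 7, 2, 4]

[1, 9, 0, 5, 4, 5, 7, 2, 4]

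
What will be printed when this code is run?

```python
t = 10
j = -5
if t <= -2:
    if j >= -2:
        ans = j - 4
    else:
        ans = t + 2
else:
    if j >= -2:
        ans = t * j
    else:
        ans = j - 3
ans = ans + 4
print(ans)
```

t=10, j=-5
t <= -2 is False; j >= -2 is False
→ ans = j - 3 = -8
ans = (-8)+4 = -4

-4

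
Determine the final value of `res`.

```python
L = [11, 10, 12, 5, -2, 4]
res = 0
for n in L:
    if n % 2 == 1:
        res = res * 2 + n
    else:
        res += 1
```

33

n=11: odd, res = 0*2+11 = 11
n=10: not odd, res = 11+1 = 12
n=12: not odd, res = 12+1 = 13
n=5: odd, res = 13*2+5 = 31
n=-2: not odd, res = 31+1 = 32
n=4: not odd, res = 32+1 = 33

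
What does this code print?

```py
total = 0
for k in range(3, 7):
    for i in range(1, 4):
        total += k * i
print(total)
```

108

k=3,i=1: total = 0+3 = 3
k=3,i=2: total = 3+6 = 9
k=3,i=3: total = 9+9 = 18
k=4,i=1: total = 18+4 = 22
k=4,i=2: total = 22+8 = 30
k=4,i=3: total = 30+12 = 42
k=5,i=1: total = 42+5 = 47
k=5,i=2: total = 47+10 = 57
k=5,i=3: total = 57+15 = 72
k=6,i=1: total = 72+6 = 78
k=6,i=2: total = 78+12 = 90
k=6,i=3: total = 90+18 = 108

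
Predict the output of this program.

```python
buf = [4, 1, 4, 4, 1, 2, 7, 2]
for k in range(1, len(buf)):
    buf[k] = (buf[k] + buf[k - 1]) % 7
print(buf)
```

k=1: buf[1] = (1+4)%7 = 5 → [4, 5, 4, 4, 1, 2, 7, 2]
k=2: buf[2] = (4+5)%7 = 2 → [4, 5, 2, 4, 1, 2, 7, 2]
k=3: buf[3] = (4+2)%7 = 6 → [4, 5, 2, 6, 1, 2, 7, 2]
k=4: buf[4] = (1+6)%7 = 0 → [4, 5, 2, 6, 0, 2, 7, 2]
k=5: buf[5] = (2+0)%7 = 2 → [4, 5, 2, 6, 0, 2, 7, 2]
k=6: buf[6] = (7+2)%7 = 2 → [4, 5, 2, 6, 0, 2, 2, 2]
k=7: buf[7] = (2+2)%7 = 4 → [4, 5, 2, 6, 0, 2, 2, 4]

[4, 5, 2, 6, 0, 2, 2, 4]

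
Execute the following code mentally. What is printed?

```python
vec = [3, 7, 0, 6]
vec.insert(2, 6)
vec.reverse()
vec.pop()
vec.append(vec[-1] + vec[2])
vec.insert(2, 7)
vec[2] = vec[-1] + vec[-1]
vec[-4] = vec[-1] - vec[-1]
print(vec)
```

insert 6 at 2 → [3, 7, 6, 0, 6]
reverse → [6, 0, 6, 7, 3]
pop() removes 3 → [6, 0, 6, 7]
append vec[-1]+vec[2] = 7+6 = 13 → [6, 0, 6, 7, 13]
insert 7 at 2 → [6, 0, 7, 6, 7, 13]
vec[2] = vec[-1]+vec[-1] = 13+13 = 26 → [6, 0, 26, 6, 7, 13]
vec[-4] = vec[-1]-vec[-1] = 13-13 = 0 → [6, 0, 0, 6, 7, 13]

[6, 0, 0, 6, 7, 13]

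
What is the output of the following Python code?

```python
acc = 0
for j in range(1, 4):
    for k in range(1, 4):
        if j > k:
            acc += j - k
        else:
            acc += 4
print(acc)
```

j=1,k=1: not 1>1, acc = 0+4 = 4
j=1,k=2: not 1>2, acc = 4+4 = 8
j=1,k=3: not 1>3, acc = 8+4 = 12
j=2,k=1: 2>1, acc = 12+1 = 13
j=2,k=2: not 2>2, acc = 13+4 = 17
j=2,k=3: not 2>3, acc = 17+4 = 21
j=3,k=1: 3>1, acc = 21+2 = 23
j=3,k=2: 3>2, acc = 23+1 = 24
j=3,k=3: not 3>3, acc = 24+4 = 28

28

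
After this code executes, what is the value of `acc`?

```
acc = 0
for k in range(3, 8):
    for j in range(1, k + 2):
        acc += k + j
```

270

k=3,j=1: acc = 0+4 = 4
k=3,j=2: acc = 4+5 = 9
k=3,j=3: acc = 9+6 = 15
k=3,j=4: acc = 15+7 = 22
k=4,j=1: acc = 22+5 = 27
k=4,j=2: acc = 27+6 = 33
k=4,j=3: acc = 33+7 = 40
k=4,j=4: acc = 40+8 = 48
k=4,j=5: acc = 48+9 = 57
k=5,j=1: acc = 57+6 = 63
k=5,j=2: acc = 63+7 = 70
k=5,j=3: acc = 70+8 = 78
k=5,j=4: acc = 78+9 = 87
k=5,j=5: acc = 87+10 = 97
k=5,j=6: acc = 97+11 = 108
k=6,j=1: acc = 108+7 = 115
k=6,j=2: acc = 115+8 = 123
k=6,j=3: acc = 123+9 = 132
k=6,j=4: acc = 132+10 = 142
k=6,j=5: acc = 142+11 = 153
k=6,j=6: acc = 153+12 = 165
k=6,j=7: acc = 165+13 = 178
k=7,j=1: acc = 178+8 = 186
k=7,j=2: acc = 186+9 = 195
k=7,j=3: acc = 195+10 = 205
k=7,j=4: acc = 205+11 = 216
k=7,j=5: acc = 216+12 = 228
k=7,j=6: acc = 228+13 = 241
k=7,j=7: acc = 241+14 = 255
k=7,j=8: acc = 255+15 = 270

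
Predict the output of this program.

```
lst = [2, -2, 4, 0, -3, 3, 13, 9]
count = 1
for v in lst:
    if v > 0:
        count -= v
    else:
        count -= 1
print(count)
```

v=2: >0, count = 1-2 = -1
v=-2: not >0, count = (-1)-1 = -2
v=4: >0, count = (-2)-4 = -6
v=0: not >0, count = (-6)-1 = -7
v=-3: not >0, count = (-7)-1 = -8
v=3: >0, count = (-8)-3 = -11
v=13: >0, count = (-11)-13 = -24
v=9: >0, count = (-24)-9 = -33

-33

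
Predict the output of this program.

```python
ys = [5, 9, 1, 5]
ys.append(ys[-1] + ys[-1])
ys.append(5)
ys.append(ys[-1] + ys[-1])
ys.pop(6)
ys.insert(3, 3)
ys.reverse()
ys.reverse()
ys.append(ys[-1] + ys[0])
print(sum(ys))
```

append ys[-1]+ys[-1] = 5+5 = 10 → [5, 9, 1, 5, 10]
append 5 → [5, 9, 1, 5, 10, 5]
append ys[-1]+ys[-1] = 5+5 = 10 → [5, 9, 1, 5, 10, 5, 10]
pop(6) removes 10 → [5, 9, 1, 5, 10, 5]
insert 3 at 3 → [5, 9, 1, 3, 5, 10, 5]
reverse → [5, 10, 5, 3, 1, 9, 5]
reverse → [5, 9, 1, 3, 5, 10, 5]
append ys[-1]+ys[0] = 5+5 = 10 → [5, 9, 1, 3, 5, 10, 5, 10]
sum = 48

48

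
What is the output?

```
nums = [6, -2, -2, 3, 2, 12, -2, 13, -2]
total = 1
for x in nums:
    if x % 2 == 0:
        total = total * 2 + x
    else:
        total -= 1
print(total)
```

456

x=6: even, total = 1*2+6 = 8
x=-2: even, total = 8*2+(-2) = 14
x=-2: even, total = 14*2+(-2) = 26
x=3: not even, total = 26-1 = 25
x=2: even, total = 25*2+2 = 52
x=12: even, total = 52*2+12 = 116
x=-2: even, total = 116*2+(-2) = 230
x=13: not even, total = 230-1 = 229
x=-2: even, total = 229*2+(-2) = 456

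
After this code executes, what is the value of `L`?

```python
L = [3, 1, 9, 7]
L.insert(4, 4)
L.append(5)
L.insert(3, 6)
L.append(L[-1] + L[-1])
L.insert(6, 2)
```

[3, 1, 9, 6, 7, 4, 2, 5, 10]

insert 4 at 4 → [3, 1, 9, 7, 4]
append 5 → [3, 1, 9, 7, 4, 5]
insert 6 at 3 → [3, 1, 9, 6, 7, 4, 5]
append L[-1]+L[-1] = 5+5 = 10 → [3, 1, 9, 6, 7, 4, 5, 10]
insert 2 at 6 → [3, 1, 9, 6, 7, 4, 2, 5, 10]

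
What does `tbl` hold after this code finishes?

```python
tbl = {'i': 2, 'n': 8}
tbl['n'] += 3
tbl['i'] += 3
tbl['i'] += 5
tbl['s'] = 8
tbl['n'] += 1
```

tbl['n'] = 8+3 = 11 → {'i': 2, 'n': 11}
tbl['i'] = 2+3 = 5 → {'i': 5, 'n': 11}
tbl['i'] = 5+5 = 10 → {'i': 10, 'n': 11}
tbl['s'] = 8 → {'i': 10, 'n': 11, 's': 8}
tbl['n'] = 11+1 = 12 → {'i': 10, 'n': 12, 's': 8}

{'i': 10, 'n': 12, 's': 8}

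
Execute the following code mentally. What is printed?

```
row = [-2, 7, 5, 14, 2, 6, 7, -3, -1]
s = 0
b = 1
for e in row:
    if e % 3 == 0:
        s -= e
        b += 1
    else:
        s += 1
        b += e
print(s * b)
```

140

e=-2: not %3==0, s = 0+1 = 1; b=-1
e=7: not %3==0, s = 1+1 = 2; b=6
e=5: not %3==0, s = 2+1 = 3; b=11
e=14: not %3==0, s = 3+1 = 4; b=25
e=2: not %3==0, s = 4+1 = 5; b=27
e=6: %3==0, s = 5-6 = -1; b=28
e=7: not %3==0, s = (-1)+1 = 0; b=35
e=-3: %3==0, s = 0-(-3) = 3; b=36
e=-1: not %3==0, s = 3+1 = 4; b=35
s*b = 4*35 = 140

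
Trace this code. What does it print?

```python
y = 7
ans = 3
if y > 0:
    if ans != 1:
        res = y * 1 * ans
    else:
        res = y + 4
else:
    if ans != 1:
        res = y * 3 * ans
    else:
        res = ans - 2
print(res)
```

21

y=7, ans=3
y > 0 is True; ans != 1 is True
→ res = y * 1 * ans = 21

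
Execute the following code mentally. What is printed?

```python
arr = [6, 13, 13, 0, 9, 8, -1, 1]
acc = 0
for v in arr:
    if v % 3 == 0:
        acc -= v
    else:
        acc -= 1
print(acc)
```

-20

v=6: %3==0, acc = 0-6 = -6
v=13: not %3==0, acc = (-6)-1 = -7
v=13: not %3==0, acc = (-7)-1 = -8
v=0: %3==0, acc = (-8)-0 = -8
v=9: %3==0, acc = (-8)-9 = -17
v=8: not %3==0, acc = (-17)-1 = -18
v=-1: not %3==0, acc = (-18)-1 = -19
v=1: not %3==0, acc = (-19)-1 = -20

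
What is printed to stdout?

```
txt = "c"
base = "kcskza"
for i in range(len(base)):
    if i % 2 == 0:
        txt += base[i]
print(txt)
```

cksz

i=0: add 'k' → 'ck'
i=1: skip
i=2: add 's' → 'cks'
i=3: skip
i=4: add 'z' → 'cksz'
i=5: skip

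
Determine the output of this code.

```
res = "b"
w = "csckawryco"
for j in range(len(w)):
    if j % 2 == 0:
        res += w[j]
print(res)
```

j=0: add 'c' → 'bc'
j=1: skip
j=2: add 'c' → 'bcc'
j=3: skip
j=4: add 'a' → 'bcca'
j=5: skip
j=6: add 'r' → 'bccar'
j=7: skip
j=8: add 'c' → 'bccarc'
j=9: skip

bccarc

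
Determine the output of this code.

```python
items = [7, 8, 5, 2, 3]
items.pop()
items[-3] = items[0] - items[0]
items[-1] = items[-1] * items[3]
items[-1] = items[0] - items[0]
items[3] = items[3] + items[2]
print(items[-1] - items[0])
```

pop() removes 3 → [7, 8, 5, 2]
items[-3] = items[0]-items[0] = 7-7 = 0 → [7, 0, 5, 2]
items[-1] = items[-1]*items[3] = 2*2 = 4 → [7, 0, 5, 4]
items[-1] = items[0]-items[0] = 7-7 = 0 → [7, 0, 5, 0]
items[3] = items[3]+items[2] = 0+5 = 5 → [7, 0, 5, 5]
items[-1]-items[0] = 5-7 = -2

-2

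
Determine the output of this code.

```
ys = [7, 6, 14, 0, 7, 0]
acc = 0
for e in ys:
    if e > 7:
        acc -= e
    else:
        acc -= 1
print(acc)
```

-19

e=7: not >7, acc = 0-1 = -1
e=6: not >7, acc = (-1)-1 = -2
e=14: >7, acc = (-2)-14 = -16
e=0: not >7, acc = (-16)-1 = -17
e=7: not >7, acc = (-17)-1 = -18
e=0: not >7, acc = (-18)-1 = -19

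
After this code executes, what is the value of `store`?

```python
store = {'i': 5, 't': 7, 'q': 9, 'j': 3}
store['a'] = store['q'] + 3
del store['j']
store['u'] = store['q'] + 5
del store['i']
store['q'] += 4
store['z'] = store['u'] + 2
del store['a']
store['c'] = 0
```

store['a'] = store['q']+3 = 12 → {'i': 5, 't': 7, 'q': 9, 'j': 3, 'a': 12}
del 'j' → {'i': 5, 't': 7, 'q': 9, 'a': 12}
store['u'] = store['q']+5 = 14 → {'i': 5, 't': 7, 'q': 9, 'a': 12, 'u': 14}
del 'i' → {'t': 7, 'q': 9, 'a': 12, 'u': 14}
store['q'] = 9+4 = 13 → {'t': 7, 'q': 13, 'a': 12, 'u': 14}
store['z'] = store['u']+2 = 16 → {'t': 7, 'q': 13, 'a': 12, 'u': 14, 'z': 16}
del 'a' → {'t': 7, 'q': 13, 'u': 14, 'z': 16}
store['c'] = 0 → {'t': 7, 'q': 13, 'u': 14, 'z': 16, 'c': 0}

{'t': 7, 'q': 13, 'u': 14, 'z': 16, 'c': 0}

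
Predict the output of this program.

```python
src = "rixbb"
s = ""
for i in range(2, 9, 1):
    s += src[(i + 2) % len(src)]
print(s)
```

brixbbr

i=2: add src[4]='b' → 'b'
i=3: add src[0]='r' → 'br'
i=4: add src[1]='i' → 'bri'
i=5: add src[2]='x' → 'brix'
i=6: add src[3]='b' → 'brixb'
i=7: add src[4]='b' → 'brixbb'
i=8: add src[0]='r' → 'brixbbr'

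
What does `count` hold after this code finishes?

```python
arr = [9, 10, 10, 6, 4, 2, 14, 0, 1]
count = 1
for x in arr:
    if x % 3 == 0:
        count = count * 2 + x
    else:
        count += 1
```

x=9: %3==0, count = 1*2+9 = 11
x=10: not %3==0, count = 11+1 = 12
x=10: not %3==0, count = 12+1 = 13
x=6: %3==0, count = 13*2+6 = 32
x=4: not %3==0, count = 32+1 = 33
x=2: not %3==0, count = 33+1 = 34
x=14: not %3==0, count = 34+1 = 35
x=0: %3==0, count = 35*2+0 = 70
x=1: not %3==0, count = 70+1 = 71

71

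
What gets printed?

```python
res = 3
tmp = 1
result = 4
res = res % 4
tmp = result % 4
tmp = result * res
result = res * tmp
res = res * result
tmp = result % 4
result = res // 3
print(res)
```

res = 3%4 = 3
tmp = 4%4 = 0
tmp = 4*3 = 12
result = 3*12 = 36
res = 3*36 = 108
tmp = 36%4 = 0
result = 108//3 = 36

108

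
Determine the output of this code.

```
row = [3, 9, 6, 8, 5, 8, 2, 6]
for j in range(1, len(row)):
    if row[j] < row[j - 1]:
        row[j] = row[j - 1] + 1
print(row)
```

j=1: 9>=3, unchanged → [3, 9, 6, 8, 5, 8, 2, 6]
j=2: 6<9, row[2] = 9+1 = 10 → [3, 9, 10, 8, 5, 8, 2, 6]
j=3: 8<10, row[3] = 10+1 = 11 → [3, 9, 10, 11, 5, 8, 2, 6]
j=4: 5<11, row[4] = 11+1 = 12 → [3, 9, 10, 11, 12, 8, 2, 6]
j=5: 8<12, row[5] = 12+1 = 13 → [3, 9, 10, 11, 12, 13, 2, 6]
j=6: 2<13, row[6] = 13+1 = 14 → [3, 9, 10, 11, 12, 13, 14, 6]
j=7: 6<14, row[7] = 14+1 = 15 → [3, 9, 10, 11, 12, 13, 14, 15]

[3, 9, 10, 11, 12, 13, 14, 15]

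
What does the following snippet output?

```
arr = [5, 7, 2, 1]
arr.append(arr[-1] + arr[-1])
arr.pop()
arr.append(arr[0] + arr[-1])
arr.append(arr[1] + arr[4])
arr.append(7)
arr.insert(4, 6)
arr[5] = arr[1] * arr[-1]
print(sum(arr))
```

90

append arr[-1]+arr[-1] = 1+1 = 2 → [5, 7, 2, 1, 2]
pop() removes 2 → [5, 7, 2, 1]
append arr[0]+arr[-1] = 5+1 = 6 → [5, 7, 2, 1, 6]
append arr[1]+arr[4] = 7+6 = 13 → [5, 7, 2, 1, 6, 13]
append 7 → [5, 7, 2, 1, 6, 13, 7]
insert 6 at 4 → [5, 7, 2, 1, 6, 6, 13, 7]
arr[5] = arr[1]*arr[-1] = 7*7 = 49 → [5, 7, 2, 1, 6, 49, 13, 7]
sum = 90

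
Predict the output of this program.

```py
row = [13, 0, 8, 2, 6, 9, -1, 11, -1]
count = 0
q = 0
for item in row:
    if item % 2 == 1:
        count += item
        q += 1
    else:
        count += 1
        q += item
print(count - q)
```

item=13: odd, count = 0+13 = 13; q=1
item=0: not odd, count = 13+1 = 14; q=1
item=8: not odd, count = 14+1 = 15; q=9
item=2: not odd, count = 15+1 = 16; q=11
item=6: not odd, count = 16+1 = 17; q=17
item=9: odd, count = 17+9 = 26; q=18
item=-1: odd, count = 26+(-1) = 25; q=19
item=11: odd, count = 25+11 = 36; q=20
item=-1: odd, count = 36+(-1) = 35; q=21
count-q = 35-21 = 14

14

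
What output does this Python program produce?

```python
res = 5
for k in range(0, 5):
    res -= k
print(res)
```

-5

k=0: res = 5-0 = 5
k=1: res = 5-1 = 4
k=2: res = 4-2 = 2
k=3: res = 2-3 = -1
k=4: res = (-1)-4 = -5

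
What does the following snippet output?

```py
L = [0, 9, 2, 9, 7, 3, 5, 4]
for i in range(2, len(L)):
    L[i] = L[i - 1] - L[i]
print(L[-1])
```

i=2: L[2] = 9-2 = 7 → [0, 9, 7, 9, 7, 3, 5, 4]
i=3: L[3] = 7-9 = -2 → [0, 9, 7, -2, 7, 3, 5, 4]
i=4: L[4] = (-2)-7 = -9 → [0, 9, 7, -2, -9, 3, 5, 4]
i=5: L[5] = (-9)-3 = -12 → [0, 9, 7, -2, -9, -12, 5, 4]
i=6: L[6] = (-12)-5 = -17 → [0, 9, 7, -2, -9, -12, -17, 4]
i=7: L[7] = (-17)-4 = -21 → [0, 9, 7, -2, -9, -12, -17, -21]

-21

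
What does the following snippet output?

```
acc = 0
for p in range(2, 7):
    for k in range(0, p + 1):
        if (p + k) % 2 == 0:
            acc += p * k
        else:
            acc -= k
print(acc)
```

135

p=2,k=0: even sum, acc = 0+0 = 0
p=2,k=1: odd sum, acc = 0-1 = -1
p=2,k=2: even sum, acc = (-1)+4 = 3
p=3,k=0: odd sum, acc = 3-0 = 3
p=3,k=1: even sum, acc = 3+3 = 6
p=3,k=2: odd sum, acc = 6-2 = 4
p=3,k=3: even sum, acc = 4+9 = 13
p=4,k=0: even sum, acc = 13+0 = 13
p=4,k=1: odd sum, acc = 13-1 = 12
p=4,k=2: even sum, acc = 12+8 = 20
p=4,k=3: odd sum, acc = 20-3 = 17
p=4,k=4: even sum, acc = 17+16 = 33
p=5,k=0: odd sum, acc = 33-0 = 33
p=5,k=1: even sum, acc = 33+5 = 38
p=5,k=2: odd sum, acc = 38-2 = 36
p=5,k=3: even sum, acc = 36+15 = 51
p=5,k=4: odd sum, acc = 51-4 = 47
p=5,k=5: even sum, acc = 47+25 = 72
p=6,k=0: even sum, acc = 72+0 = 72
p=6,k=1: odd sum, acc = 72-1 = 71
p=6,k=2: even sum, acc = 71+12 = 83
p=6,k=3: odd sum, acc = 83-3 = 80
p=6,k=4: even sum, acc = 80+24 = 104
p=6,k=5: odd sum, acc = 104-5 = 99
p=6,k=6: even sum, acc = 99+36 = 135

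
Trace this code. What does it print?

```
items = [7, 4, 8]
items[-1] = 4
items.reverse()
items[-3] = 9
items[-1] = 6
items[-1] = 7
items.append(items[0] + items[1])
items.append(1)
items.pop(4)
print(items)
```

[9, 4, 7, 13]

items[-1] = 4 → [7, 4, 4]
reverse → [4, 4, 7]
items[-3] = 9 → [9, 4, 7]
items[-1] = 6 → [9, 4, 6]
items[-1] = 7 → [9, 4, 7]
append items[0]+items[1] = 9+4 = 13 → [9, 4, 7, 13]
append 1 → [9, 4, 7, 13, 1]
pop(4) removes 1 → [9, 4, 7, 13]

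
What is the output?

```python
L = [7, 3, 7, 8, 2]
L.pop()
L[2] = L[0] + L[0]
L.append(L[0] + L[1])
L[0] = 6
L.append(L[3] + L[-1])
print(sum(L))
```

59

pop() removes 2 → [7, 3, 7, 8]
L[2] = L[0]+L[0] = 7+7 = 14 → [7, 3, 14, 8]
append L[0]+L[1] = 7+3 = 10 → [7, 3, 14, 8, 10]
L[0] = 6 → [6, 3, 14, 8, 10]
append L[3]+L[-1] = 8+10 = 18 → [6, 3, 14, 8, 10, 18]
sum = 59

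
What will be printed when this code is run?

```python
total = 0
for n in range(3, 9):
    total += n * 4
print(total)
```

132

n=3: total = 0+3*4 = 12
n=4: total = 12+4*4 = 28
n=5: total = 28+5*4 = 48
n=6: total = 48+6*4 = 72
n=7: total = 72+7*4 = 100
n=8: total = 100+8*4 = 132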